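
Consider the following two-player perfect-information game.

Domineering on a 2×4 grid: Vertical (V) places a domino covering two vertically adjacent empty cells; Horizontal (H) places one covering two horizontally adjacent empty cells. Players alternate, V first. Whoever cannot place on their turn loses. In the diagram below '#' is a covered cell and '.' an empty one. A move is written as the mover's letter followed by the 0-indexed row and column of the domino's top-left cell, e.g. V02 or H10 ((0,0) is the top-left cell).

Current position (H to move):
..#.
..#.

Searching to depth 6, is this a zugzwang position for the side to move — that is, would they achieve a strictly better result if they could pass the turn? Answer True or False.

zugzwang(..#./..#., H) = False

[..#./..#.] H move#1: H00:+1/###./..#.*, H10:+1/..#./###.
[###./..#.] V move#2: V03:-1/####/..##*
[####/..##] H move#3: H10:+1/####/####*
[####/####] end (terminal -1, V#4); searched ..#./..#. to 6
pass branch (V moves first from the same position):
  | [..#./..#.] V move#1: V00:+1/#.#./#.#.*, V01:+1/.##./.##., V03:-1/..##/..##
  | [#.#./#.#.] end (terminal -1, H#2); searched ..#./..#. to 6
H moving scores +1; H passing scores -1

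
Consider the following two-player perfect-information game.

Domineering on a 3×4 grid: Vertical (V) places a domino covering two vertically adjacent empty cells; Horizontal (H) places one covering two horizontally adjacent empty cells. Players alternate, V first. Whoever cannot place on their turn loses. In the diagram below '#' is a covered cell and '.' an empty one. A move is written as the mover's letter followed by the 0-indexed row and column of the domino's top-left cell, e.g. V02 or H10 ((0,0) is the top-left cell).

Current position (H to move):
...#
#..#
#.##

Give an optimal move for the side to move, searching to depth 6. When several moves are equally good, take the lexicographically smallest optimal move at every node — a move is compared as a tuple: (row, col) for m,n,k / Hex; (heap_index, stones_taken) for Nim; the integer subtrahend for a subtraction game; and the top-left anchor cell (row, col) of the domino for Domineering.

H's best at [...#/#..#/#.##]: H11

[...#/#..#/#.##] H move#1: H00:-1/##.#/#..#/#.##, H01:-1/.###/#..#/#.##, H11:+1/...#/####/#.##*
[...#/####/#.##] end (terminal -1, V#2); searched ...#/#..#/#.## to 6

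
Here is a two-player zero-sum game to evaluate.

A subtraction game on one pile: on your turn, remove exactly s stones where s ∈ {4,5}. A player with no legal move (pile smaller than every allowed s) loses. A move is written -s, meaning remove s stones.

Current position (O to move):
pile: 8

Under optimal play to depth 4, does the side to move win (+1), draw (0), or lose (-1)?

p1 O@[8]: -4[4]-1 -5[3]+1*
p2 X@[3] terminal -1; root [8] d4

value(8, O) = +1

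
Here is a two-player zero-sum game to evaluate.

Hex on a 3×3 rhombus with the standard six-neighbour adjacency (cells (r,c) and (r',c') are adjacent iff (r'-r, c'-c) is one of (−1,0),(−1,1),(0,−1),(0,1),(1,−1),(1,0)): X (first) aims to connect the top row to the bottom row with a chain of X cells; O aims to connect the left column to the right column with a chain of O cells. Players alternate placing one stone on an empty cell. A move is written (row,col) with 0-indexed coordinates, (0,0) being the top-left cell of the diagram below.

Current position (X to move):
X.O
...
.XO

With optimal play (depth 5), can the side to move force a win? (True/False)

X winning at [X.O/.../.XO]: True

p1 X@[X.O/.../.XO]: (0,1)[XXO/.../.XO]-1 (1,0)[X.O/X../.XO]+1* (1,1)[X.O/.X./.XO]+1 (1,2)[X.O/..X/.XO]-1 (2,0)[X.O/.../XXO]-1
p2 O@[X.O/X../.XO]: (0,1)[XOO/X../.XO]-1* (1,1)[X.O/XO./.XO]-1 (1,2)[X.O/X.O/.XO]-1 (2,0)[X.O/X../OXO]-1
p3 X@[XOO/X../.XO]: (1,1)[XOO/XX./.XO]+1* (1,2)[XOO/X.X/.XO]+1 (2,0)[XOO/X../XXO]+1
p4 O@[XOO/XX./.XO] terminal -1; root [X.O/.../.XO] d5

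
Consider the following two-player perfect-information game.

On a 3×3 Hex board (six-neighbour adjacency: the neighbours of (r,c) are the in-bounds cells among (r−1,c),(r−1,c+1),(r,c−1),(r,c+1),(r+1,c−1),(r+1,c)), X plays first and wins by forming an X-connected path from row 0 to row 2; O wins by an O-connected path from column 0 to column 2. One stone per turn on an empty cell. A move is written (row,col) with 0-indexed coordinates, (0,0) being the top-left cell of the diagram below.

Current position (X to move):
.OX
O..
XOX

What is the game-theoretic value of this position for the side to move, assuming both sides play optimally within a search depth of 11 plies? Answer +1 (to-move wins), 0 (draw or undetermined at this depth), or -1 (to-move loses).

ply 1, X at .OX/O../XOX | (0,0)=+1→XOX/O../XOX*; (1,1)=+1→.OX/OX./XOX; (1,2)=+1→.OX/O.X/XOX
ply 2, O at XOX/O../XOX | (1,1)=-1→XOX/OO./XOX*; (1,2)=-1→XOX/O.O/XOX
ply 3, X at XOX/OO./XOX | (1,2)=+1→XOX/OOX/XOX*
ply 4: XOX/OOX/XOX is terminal -1 (O); from .OX/O../XOX depth 11

value(.OX/O../XOX, X) = +1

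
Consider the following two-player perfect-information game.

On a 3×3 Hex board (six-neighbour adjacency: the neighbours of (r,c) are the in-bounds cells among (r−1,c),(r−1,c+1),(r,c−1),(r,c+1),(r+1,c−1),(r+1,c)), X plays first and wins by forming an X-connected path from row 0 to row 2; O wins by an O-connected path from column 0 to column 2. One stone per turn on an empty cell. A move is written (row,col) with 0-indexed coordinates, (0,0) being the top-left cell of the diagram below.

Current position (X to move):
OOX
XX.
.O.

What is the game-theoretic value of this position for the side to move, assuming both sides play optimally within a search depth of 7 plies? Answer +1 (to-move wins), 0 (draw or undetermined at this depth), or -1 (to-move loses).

p1 X@[OOX/XX./.O.]: (1,2)[OOX/XXX/.O.]+1* (2,0)[OOX/XX./XO.]+1 (2,2)[OOX/XX./.OX]+1
p2 O@[OOX/XXX/.O.]: (2,0)[OOX/XXX/OO.]-1* (2,2)[OOX/XXX/.OO]-1
p3 X@[OOX/XXX/OO.]: (2,2)[OOX/XXX/OOX]+1*
p4 O@[OOX/XXX/OOX] terminal -1; root [OOX/XX./.O.] d7

value(OOX/XX./.O., X) = +1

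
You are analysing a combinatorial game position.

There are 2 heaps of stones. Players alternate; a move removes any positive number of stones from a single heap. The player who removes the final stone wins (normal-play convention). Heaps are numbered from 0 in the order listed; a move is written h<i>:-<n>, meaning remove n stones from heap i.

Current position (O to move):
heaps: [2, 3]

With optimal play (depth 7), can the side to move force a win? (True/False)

O winning at [(2,3)]: True

p1 O@[(2,3)]: h0:-1[(1,3)]-1 h0:-2[(0,3)]-1 h1:-1[(2,2)]+1* h1:-2[(2,1)]-1 h1:-3[(2,0)]-1
p2 X@[(2,2)]: h0:-1[(1,2)]-1* h0:-2[(0,2)]-1 h1:-1[(2,1)]-1 h1:-2[(2,0)]-1
p3 O@[(1,2)]: h0:-1[(0,2)]-1 h1:-1[(1,1)]+1* h1:-2[(1,0)]-1
p4 X@[(1,1)]: h0:-1[(0,1)]-1* h1:-1[(1,0)]-1
p5 O@[(0,1)]: h1:-1[(0,0)]+1*
p6 X@[(0,0)] terminal -1; root [(2,3)] d7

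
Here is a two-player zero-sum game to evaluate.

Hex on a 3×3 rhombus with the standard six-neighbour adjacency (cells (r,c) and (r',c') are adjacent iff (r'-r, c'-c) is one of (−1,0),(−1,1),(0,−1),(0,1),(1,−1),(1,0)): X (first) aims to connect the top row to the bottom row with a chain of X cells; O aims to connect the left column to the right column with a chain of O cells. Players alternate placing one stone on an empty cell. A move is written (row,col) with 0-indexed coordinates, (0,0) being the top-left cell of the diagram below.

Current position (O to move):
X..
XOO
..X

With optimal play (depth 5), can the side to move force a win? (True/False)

p1 O@[X../XOO/..X]: (0,1)[XO./XOO/..X]-1 (0,2)[X.O/XOO/..X]-1 (2,0)[X../XOO/O.X]+1* (2,1)[X../XOO/.OX]-1
p2 X@[X../XOO/O.X] terminal -1; root [X../XOO/..X] d5

O winning at [X../XOO/..X]: True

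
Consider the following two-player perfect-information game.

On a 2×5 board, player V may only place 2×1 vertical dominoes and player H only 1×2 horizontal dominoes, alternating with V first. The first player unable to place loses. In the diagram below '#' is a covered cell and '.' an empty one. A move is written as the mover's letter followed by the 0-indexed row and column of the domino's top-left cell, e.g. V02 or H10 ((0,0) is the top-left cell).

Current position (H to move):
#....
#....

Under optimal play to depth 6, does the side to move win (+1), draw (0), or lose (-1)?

value(#..../#...., H) = +1

ply 1, H at #..../#.... | H01=-1→###../#....; H02=+1→#.##./#....*; H03=-1→#..##/#....; H11=-1→#..../###..; H12=+1→#..../#.##.; H13=-1→#..../#..##
ply 2, V at #.##./#.... | V01=-1→####./##...*; V04=-1→#.###/#...#
ply 3, H at ####./##... | H12=-1→####./####.; H13=+1→####./##.##*
ply 4: ####./##.## is terminal -1 (V); from #..../#.... depth 6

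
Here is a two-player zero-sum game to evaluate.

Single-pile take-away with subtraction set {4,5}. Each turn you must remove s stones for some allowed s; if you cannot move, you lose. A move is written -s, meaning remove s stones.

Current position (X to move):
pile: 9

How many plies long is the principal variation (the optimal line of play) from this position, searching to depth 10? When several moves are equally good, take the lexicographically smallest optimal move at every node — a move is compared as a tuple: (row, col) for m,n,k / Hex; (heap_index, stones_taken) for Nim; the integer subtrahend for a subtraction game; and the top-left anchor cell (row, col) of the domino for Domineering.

PV length from [9]: 2 plies

p1 X@[9]: -4[5]-1* -5[4]-1
p2 O@[5]: -4[1]+1* -5[0]+1
p3 X@[1] terminal -1; root [9] d10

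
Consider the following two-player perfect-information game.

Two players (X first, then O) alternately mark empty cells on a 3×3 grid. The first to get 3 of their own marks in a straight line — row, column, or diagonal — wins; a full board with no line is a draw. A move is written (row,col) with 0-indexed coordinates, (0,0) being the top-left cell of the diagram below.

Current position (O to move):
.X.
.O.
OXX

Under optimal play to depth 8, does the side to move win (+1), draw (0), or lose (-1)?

ply 1, O at .X./.O./OXX | (0,0)=+1→OX./.O./OXX*; (0,2)=+1→.XO/.O./OXX; (1,0)=+1→.X./OO./OXX; (1,2)=+1→.X./.OO/OXX
ply 2, X at OX./.O./OXX | (0,2)=-1→OXX/.O./OXX*; (1,0)=-1→OX./XO./OXX; (1,2)=-1→OX./.OX/OXX
ply 3, O at OXX/.O./OXX | (1,0)=+1→OXX/OO./OXX*; (1,2)=+0→OXX/.OO/OXX
ply 4: OXX/OO./OXX is terminal -1 (X); from .X./.O./OXX depth 8

value(.X./.O./OXX, O) = +1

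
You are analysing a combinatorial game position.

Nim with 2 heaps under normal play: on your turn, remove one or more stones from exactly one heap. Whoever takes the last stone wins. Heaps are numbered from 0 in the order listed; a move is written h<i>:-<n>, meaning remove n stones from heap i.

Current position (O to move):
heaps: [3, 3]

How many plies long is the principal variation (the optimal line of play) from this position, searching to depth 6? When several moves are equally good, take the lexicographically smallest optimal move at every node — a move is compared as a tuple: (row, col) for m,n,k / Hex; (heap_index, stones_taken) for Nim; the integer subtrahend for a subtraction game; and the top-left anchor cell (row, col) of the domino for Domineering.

PV length from [(3,3)]: 6 plies

[(3,3)] O move#1: h0:-1:-1/(2,3)*, h0:-2:-1/(1,3), h0:-3:-1/(0,3), h1:-1:-1/(3,2), h1:-2:-1/(3,1), h1:-3:-1/(3,0)
[(2,3)] X move#2: h0:-1:-1/(1,3), h0:-2:-1/(0,3), h1:-1:+1/(2,2)*, h1:-2:-1/(2,1), h1:-3:-1/(2,0)
[(2,2)] O move#3: h0:-1:-1/(1,2)*, h0:-2:-1/(0,2), h1:-1:-1/(2,1), h1:-2:-1/(2,0)
[(1,2)] X move#4: h0:-1:-1/(0,2), h1:-1:+1/(1,1)*, h1:-2:-1/(1,0)
[(1,1)] O move#5: h0:-1:-1/(0,1)*, h1:-1:-1/(1,0)
[(0,1)] X move#6: h1:-1:+1/(0,0)*
[(0,0)] end (terminal -1, O#7); searched (3,3) to 6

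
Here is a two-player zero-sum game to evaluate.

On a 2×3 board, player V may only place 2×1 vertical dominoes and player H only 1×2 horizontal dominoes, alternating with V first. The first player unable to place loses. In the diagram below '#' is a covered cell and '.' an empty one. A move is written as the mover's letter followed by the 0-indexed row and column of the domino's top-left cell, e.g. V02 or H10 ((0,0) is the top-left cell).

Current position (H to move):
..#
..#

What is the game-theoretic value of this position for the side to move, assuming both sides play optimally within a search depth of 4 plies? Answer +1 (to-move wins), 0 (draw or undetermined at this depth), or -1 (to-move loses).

value(..#/..#, H) = +1

ply 1, H at ..#/..# | H00=+1→###/..#*; H10=+1→..#/###
ply 2: ###/..# is terminal -1 (V); from ..#/..# depth 4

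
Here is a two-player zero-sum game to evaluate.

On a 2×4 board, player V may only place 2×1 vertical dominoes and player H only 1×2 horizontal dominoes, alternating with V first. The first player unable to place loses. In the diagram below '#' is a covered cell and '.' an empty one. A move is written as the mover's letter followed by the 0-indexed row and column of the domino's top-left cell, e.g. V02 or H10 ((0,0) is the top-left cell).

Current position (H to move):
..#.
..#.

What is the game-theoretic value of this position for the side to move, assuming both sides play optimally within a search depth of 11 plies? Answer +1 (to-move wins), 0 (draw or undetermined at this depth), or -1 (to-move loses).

ply 1, H at ..#./..#. | H00=+1→###./..#.*; H10=+1→..#./###.
ply 2, V at ###./..#. | V03=-1→####/..##*
ply 3, H at ####/..## | H10=+1→####/####*
ply 4: ####/#### is terminal -1 (V); from ..#./..#. depth 11

value(..#./..#., H) = +1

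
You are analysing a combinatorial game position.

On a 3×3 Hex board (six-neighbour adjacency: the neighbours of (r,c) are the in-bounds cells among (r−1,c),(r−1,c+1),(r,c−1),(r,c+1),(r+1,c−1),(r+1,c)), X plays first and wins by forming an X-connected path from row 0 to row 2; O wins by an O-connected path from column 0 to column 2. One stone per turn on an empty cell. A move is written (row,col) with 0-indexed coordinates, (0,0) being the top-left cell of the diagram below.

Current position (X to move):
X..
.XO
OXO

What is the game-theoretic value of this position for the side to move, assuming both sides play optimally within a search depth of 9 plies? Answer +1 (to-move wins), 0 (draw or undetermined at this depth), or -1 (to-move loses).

value(X../.XO/OXO, X) = +1

[X../.XO/OXO] X move#1: (0,1):+1/XX./.XO/OXO*, (0,2):+1/X.X/.XO/OXO, (1,0):+1/X../XXO/OXO
[XX./.XO/OXO] end (terminal -1, O#2); searched X../.XO/OXO to 9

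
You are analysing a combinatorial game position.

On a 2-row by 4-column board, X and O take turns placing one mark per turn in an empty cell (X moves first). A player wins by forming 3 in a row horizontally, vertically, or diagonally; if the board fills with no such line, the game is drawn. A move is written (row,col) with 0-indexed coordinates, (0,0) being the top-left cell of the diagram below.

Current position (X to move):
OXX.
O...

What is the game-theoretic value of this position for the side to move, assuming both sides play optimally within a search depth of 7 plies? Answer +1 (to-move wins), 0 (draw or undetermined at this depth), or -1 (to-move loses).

[OXX./O...] X move#1: (0,3):+1/OXXX/O...*, (1,1):+0/OXX./OX.., (1,2):+0/OXX./O.X., (1,3):+0/OXX./O..X
[OXXX/O...] end (terminal -1, O#2); searched OXX./O... to 7

value(OXX./O..., X) = +1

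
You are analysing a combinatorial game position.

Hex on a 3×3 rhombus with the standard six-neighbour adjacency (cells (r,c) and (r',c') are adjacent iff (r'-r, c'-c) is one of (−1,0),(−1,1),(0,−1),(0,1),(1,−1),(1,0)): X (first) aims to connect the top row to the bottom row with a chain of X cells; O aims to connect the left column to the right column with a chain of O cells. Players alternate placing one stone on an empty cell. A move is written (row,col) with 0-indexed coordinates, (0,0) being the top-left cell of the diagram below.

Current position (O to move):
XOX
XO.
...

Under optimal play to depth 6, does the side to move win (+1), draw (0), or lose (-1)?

value(XOX/XO./..., O) = -1

[XOX/XO./...] O move#1: (1,2):-1/XOX/XOO/...*, (2,0):-1/XOX/XO./O.., (2,1):-1/XOX/XO./.O., (2,2):-1/XOX/XO./..O
[XOX/XOO/...] X move#2: (2,0):+1/XOX/XOO/X..*, (2,1):-1/XOX/XOO/.X., (2,2):-1/XOX/XOO/..X
[XOX/XOO/X..] end (terminal -1, O#3); searched XOX/XO./... to 6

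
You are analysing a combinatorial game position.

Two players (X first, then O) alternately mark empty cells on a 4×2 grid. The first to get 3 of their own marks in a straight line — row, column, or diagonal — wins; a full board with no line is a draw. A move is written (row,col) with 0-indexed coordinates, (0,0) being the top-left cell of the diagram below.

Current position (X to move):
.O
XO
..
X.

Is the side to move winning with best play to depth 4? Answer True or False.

X winning at [.O/XO/../X.]: True

p1 X@[.O/XO/../X.]: (0,0)[XO/XO/../X.]-1 (2,0)[.O/XO/X./X.]+1* (2,1)[.O/XO/.X/X.]+0 (3,1)[.O/XO/../XX]-1
p2 O@[.O/XO/X./X.] terminal -1; root [.O/XO/../X.] d4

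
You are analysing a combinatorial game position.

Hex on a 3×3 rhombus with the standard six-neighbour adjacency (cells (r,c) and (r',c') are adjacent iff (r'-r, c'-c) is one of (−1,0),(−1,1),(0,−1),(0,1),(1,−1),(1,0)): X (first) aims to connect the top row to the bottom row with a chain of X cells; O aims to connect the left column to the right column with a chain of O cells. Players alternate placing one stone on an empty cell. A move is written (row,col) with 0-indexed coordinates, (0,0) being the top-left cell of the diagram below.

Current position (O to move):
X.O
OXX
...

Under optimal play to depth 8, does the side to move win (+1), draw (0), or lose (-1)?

value(X.O/OXX/..., O) = +1

ply 1, O at X.O/OXX/... | (0,1)=+1→XOO/OXX/...*; (2,0)=-1→X.O/OXX/O..; (2,1)=-1→X.O/OXX/.O.; (2,2)=-1→X.O/OXX/..O
ply 2: XOO/OXX/... is terminal -1 (X); from X.O/OXX/... depth 8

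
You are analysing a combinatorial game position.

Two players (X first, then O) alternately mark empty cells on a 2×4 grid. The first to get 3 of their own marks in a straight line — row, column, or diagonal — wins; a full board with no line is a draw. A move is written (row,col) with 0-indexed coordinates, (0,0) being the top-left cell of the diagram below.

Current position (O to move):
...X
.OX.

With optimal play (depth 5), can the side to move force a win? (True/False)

p1 O@[...X/.OX.]: (0,0)[O..X/.OX.]+0* (0,1)[.O.X/.OX.]+0 (0,2)[..OX/.OX.]+0 (1,0)[...X/OOX.]+0 (1,3)[...X/.OXO]+0
p2 X@[O..X/.OX.]: (0,1)[OX.X/.OX.]+0* (0,2)[O.XX/.OX.]+0 (1,0)[O..X/XOX.]+0 (1,3)[O..X/.OXX]+0
p3 O@[OX.X/.OX.]: (0,2)[OXOX/.OX.]+0* (1,0)[OX.X/OOX.]-1 (1,3)[OX.X/.OXO]-1
p4 X@[OXOX/.OX.]: (1,0)[OXOX/XOX.]+0* (1,3)[OXOX/.OXX]+0
p5 O@[OXOX/XOX.]: (1,3)[OXOX/XOXO]+0*
p6 X@[OXOX/XOXO] terminal +0; root [...X/.OX.] d5

O winning at [...X/.OX.]: False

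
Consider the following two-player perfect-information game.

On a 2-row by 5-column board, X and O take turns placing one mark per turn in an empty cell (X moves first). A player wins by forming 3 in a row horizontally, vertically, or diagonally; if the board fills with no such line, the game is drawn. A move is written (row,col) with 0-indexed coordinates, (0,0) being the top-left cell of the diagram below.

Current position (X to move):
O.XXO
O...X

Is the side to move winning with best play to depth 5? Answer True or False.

X winning at [O.XXO/O...X]: True

[O.XXO/O...X] X move#1: (0,1):+1/OXXXO/O...X*, (1,1):+0/O.XXO/OX..X, (1,2):+1/O.XXO/O.X.X, (1,3):+1/O.XXO/O..XX
[OXXXO/O...X] end (terminal -1, O#2); searched O.XXO/O...X to 5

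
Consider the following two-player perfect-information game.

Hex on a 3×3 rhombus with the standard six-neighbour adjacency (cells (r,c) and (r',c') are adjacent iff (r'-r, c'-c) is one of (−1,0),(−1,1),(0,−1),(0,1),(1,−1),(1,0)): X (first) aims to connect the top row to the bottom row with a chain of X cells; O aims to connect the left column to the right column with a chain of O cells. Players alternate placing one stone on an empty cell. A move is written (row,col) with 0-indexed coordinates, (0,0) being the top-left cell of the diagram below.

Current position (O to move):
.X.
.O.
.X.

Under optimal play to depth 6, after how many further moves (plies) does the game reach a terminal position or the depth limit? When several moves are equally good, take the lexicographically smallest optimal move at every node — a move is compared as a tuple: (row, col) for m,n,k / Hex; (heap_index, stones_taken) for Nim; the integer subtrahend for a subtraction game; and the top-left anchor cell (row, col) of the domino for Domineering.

p1 O@[.X./.O./.X.]: (0,0)[OX./.O./.X.]+1* (0,2)[.XO/.O./.X.]+1 (1,0)[.X./OO./.X.]+1 (1,2)[.X./.OO/.X.]+1 (2,0)[.X./.O./OX.]+1 (2,2)[.X./.O./.XO]+1
p2 X@[OX./.O./.X.]: (0,2)[OXX/.O./.X.]-1* (1,0)[OX./XO./.X.]-1 (1,2)[OX./.OX/.X.]-1 (2,0)[OX./.O./XX.]-1 (2,2)[OX./.O./.XX]-1
p3 O@[OXX/.O./.X.]: (1,0)[OXX/OO./.X.]-1 (1,2)[OXX/.OO/.X.]+1* (2,0)[OXX/.O./OX.]-1 (2,2)[OXX/.O./.XO]-1
p4 X@[OXX/.OO/.X.]: (1,0)[OXX/XOO/.X.]-1* (2,0)[OXX/.OO/XX.]-1 (2,2)[OXX/.OO/.XX]-1
p5 O@[OXX/XOO/.X.]: (2,0)[OXX/XOO/OX.]+1* (2,2)[OXX/XOO/.XO]-1
p6 X@[OXX/XOO/OX.] terminal -1; root [.X./.O./.X.] d6

PV length from [.X./.O./.X.]: 5 plies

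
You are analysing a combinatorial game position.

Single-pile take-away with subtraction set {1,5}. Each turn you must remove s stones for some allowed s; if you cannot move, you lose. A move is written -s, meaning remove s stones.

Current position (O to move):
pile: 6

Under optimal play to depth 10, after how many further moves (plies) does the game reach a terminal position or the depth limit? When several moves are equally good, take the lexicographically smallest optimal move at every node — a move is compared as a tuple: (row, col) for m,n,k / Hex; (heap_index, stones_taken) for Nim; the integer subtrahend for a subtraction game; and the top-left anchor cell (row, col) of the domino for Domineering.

PV length from [6]: 6 plies

ply 1, O at 6 | -1=-1→5*; -5=-1→1
ply 2, X at 5 | -1=+1→4*; -5=+1→0
ply 3, O at 4 | -1=-1→3*
ply 4, X at 3 | -1=+1→2*
ply 5, O at 2 | -1=-1→1*
ply 6, X at 1 | -1=+1→0*
ply 7: 0 is terminal -1 (O); from 6 depth 10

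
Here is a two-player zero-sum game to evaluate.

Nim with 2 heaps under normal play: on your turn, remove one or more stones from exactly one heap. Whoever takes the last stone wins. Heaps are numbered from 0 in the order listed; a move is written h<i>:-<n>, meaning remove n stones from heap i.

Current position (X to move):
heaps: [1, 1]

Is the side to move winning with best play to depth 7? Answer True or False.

[(1,1)] X move#1: h0:-1:-1/(0,1)*, h1:-1:-1/(1,0)
[(0,1)] O move#2: h1:-1:+1/(0,0)*
[(0,0)] end (terminal -1, X#3); searched (1,1) to 7

X winning at [(1,1)]: False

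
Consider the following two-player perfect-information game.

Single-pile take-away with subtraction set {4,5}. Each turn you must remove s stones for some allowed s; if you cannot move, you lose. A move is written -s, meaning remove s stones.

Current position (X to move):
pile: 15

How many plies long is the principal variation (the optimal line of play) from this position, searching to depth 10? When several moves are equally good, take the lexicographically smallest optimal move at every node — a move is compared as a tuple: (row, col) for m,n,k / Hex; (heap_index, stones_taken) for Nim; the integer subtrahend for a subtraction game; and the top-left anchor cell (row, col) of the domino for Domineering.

PV length from [15]: 3 plies

[15] X move#1: -4:+1/11*, -5:+1/10
[11] O move#2: -4:-1/7*, -5:-1/6
[7] X move#3: -4:+1/3*, -5:+1/2
[3] end (terminal -1, O#4); searched 15 to 10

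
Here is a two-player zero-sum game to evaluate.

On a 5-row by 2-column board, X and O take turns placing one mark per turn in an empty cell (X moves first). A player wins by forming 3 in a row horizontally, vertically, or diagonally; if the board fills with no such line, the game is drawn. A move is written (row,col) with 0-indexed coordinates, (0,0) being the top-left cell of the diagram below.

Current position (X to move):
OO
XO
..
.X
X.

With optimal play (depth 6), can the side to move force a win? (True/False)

[OO/XO/../.X/X.] X move#1: (2,0):-1/OO/XO/X./.X/X., (2,1):+0/OO/XO/.X/.X/X.*, (3,0):-1/OO/XO/../XX/X., (4,1):-1/OO/XO/../.X/XX
[OO/XO/.X/.X/X.] O move#2: (2,0):-1/OO/XO/OX/.X/X., (3,0):-1/OO/XO/.X/OX/X., (4,1):+0/OO/XO/.X/.X/XO*
[OO/XO/.X/.X/XO] X move#3: (2,0):+0/OO/XO/XX/.X/XO*, (3,0):+0/OO/XO/.X/XX/XO
[OO/XO/XX/.X/XO] O move#4: (3,0):+0/OO/XO/XX/OX/XO*
[OO/XO/XX/OX/XO] end (terminal +0, X#5); searched OO/XO/../.X/X. to 6

X winning at [OO/XO/../.X/X.]: False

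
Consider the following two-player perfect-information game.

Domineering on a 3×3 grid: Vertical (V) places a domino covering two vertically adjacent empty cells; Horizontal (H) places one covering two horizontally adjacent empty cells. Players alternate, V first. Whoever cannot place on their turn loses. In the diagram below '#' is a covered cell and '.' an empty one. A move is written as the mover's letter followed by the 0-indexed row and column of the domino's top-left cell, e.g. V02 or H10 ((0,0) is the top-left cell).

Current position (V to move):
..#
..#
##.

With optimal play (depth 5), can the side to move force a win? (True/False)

p1 V@[..#/..#/##.]: V00[#.#/#.#/##.]+1* V01[.##/.##/##.]+1
p2 H@[#.#/#.#/##.] terminal -1; root [..#/..#/##.] d5

V winning at [..#/..#/##.]: True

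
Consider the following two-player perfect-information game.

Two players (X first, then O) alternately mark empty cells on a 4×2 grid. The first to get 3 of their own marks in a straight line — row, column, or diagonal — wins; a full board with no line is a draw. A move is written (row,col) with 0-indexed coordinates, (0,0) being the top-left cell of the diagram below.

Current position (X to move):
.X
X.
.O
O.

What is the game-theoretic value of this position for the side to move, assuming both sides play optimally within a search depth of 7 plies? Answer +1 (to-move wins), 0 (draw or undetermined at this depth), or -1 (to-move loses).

ply 1, X at .X/X./.O/O. | (0,0)=+0→XX/X./.O/O.*; (1,1)=+0→.X/XX/.O/O.; (2,0)=+0→.X/X./XO/O.; (3,1)=+0→.X/X./.O/OX
ply 2, O at XX/X./.O/O. | (1,1)=-1→XX/XO/.O/O.; (2,0)=+0→XX/X./OO/O.*; (3,1)=-1→XX/X./.O/OO
ply 3, X at XX/X./OO/O. | (1,1)=+0→XX/XX/OO/O.*; (3,1)=+0→XX/X./OO/OX
ply 4, O at XX/XX/OO/O. | (3,1)=+0→XX/XX/OO/OO*
ply 5: XX/XX/OO/OO is terminal +0 (X); from .X/X./.O/O. depth 7

value(.X/X./.O/O., X) = 0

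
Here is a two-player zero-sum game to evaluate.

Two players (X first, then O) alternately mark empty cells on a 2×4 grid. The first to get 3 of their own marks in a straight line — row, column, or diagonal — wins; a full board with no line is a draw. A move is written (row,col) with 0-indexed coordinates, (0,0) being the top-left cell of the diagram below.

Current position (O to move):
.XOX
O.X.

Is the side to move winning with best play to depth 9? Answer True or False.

O winning at [.XOX/O.X.]: False

ply 1, O at .XOX/O.X. | (0,0)=+0→OXOX/O.X.*; (1,1)=+0→.XOX/OOX.; (1,3)=+0→.XOX/O.XO
ply 2, X at OXOX/O.X. | (1,1)=+0→OXOX/OXX.*; (1,3)=+0→OXOX/O.XX
ply 3, O at OXOX/OXX. | (1,3)=+0→OXOX/OXXO*
ply 4: OXOX/OXXO is terminal +0 (X); from .XOX/O.X. depth 9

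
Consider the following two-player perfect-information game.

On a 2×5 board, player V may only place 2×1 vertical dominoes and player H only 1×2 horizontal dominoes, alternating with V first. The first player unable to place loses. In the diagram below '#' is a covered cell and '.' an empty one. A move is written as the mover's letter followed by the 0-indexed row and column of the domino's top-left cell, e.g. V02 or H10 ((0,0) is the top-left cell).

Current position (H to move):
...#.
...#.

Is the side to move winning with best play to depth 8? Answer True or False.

H winning at [...#./...#.]: False

p1 H@[...#./...#.]: H00[##.#./...#.]-1* H01[.###./...#.]-1 H10[...#./##.#.]-1 H11[...#./.###.]-1
p2 V@[##.#./...#.]: V02[####./..##.]+1* V04[##.##/...##]-1
p3 H@[####./..##.]: H10[####./####.]-1*
p4 V@[####./####.]: V04[#####/#####]+1*
p5 H@[#####/#####] terminal -1; root [...#./...#.] d8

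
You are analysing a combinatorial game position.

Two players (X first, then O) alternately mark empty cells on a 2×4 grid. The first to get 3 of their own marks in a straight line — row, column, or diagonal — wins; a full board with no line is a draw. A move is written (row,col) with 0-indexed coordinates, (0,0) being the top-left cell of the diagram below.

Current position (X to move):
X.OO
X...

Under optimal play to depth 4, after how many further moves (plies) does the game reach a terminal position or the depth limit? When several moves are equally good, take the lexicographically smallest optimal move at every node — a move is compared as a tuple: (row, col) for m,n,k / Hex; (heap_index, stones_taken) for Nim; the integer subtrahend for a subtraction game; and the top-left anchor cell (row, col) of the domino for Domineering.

PV length from [X.OO/X...]: 4 plies

ply 1, X at X.OO/X... | (0,1)=+0→XXOO/X...*; (1,1)=-1→X.OO/XX..; (1,2)=-1→X.OO/X.X.; (1,3)=-1→X.OO/X..X
ply 2, O at XXOO/X... | (1,1)=+0→XXOO/XO..*; (1,2)=+0→XXOO/X.O.; (1,3)=+0→XXOO/X..O
ply 3, X at XXOO/XO.. | (1,2)=+0→XXOO/XOX.*; (1,3)=+0→XXOO/XO.X
ply 4, O at XXOO/XOX. | (1,3)=+0→XXOO/XOXO*
ply 5: XXOO/XOXO is terminal +0 (X); from X.OO/X... depth 4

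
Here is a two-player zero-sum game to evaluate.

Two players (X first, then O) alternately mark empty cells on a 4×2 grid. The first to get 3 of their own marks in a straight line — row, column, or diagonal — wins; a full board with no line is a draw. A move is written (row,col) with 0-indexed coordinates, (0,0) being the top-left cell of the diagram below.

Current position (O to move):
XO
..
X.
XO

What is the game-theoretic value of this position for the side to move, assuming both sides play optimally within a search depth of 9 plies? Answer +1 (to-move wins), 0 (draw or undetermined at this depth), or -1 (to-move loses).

value(XO/../X./XO, O) = 0

p1 O@[XO/../X./XO]: (1,0)[XO/O./X./XO]+0* (1,1)[XO/.O/X./XO]-1 (2,1)[XO/../XO/XO]-1
p2 X@[XO/O./X./XO]: (1,1)[XO/OX/X./XO]+0* (2,1)[XO/O./XX/XO]+0
p3 O@[XO/OX/X./XO]: (2,1)[XO/OX/XO/XO]+0*
p4 X@[XO/OX/XO/XO] terminal +0; root [XO/../X./XO] d9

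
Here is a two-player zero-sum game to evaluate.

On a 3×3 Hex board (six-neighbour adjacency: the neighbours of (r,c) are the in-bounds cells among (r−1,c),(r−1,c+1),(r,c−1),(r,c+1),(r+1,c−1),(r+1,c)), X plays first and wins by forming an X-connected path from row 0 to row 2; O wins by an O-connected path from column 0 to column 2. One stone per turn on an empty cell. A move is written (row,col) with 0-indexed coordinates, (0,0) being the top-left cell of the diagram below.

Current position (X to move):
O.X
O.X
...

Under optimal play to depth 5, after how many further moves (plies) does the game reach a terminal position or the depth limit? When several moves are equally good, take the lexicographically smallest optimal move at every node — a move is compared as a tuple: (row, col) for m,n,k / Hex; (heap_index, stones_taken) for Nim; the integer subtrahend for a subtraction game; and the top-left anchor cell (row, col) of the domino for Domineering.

ply 1, X at O.X/O.X/... | (0,1)=+1→OXX/O.X/...*; (1,1)=+1→O.X/OXX/...; (2,0)=+1→O.X/O.X/X..; (2,1)=+1→O.X/O.X/.X.; (2,2)=+1→O.X/O.X/..X
ply 2, O at OXX/O.X/... | (1,1)=-1→OXX/OOX/...*; (2,0)=-1→OXX/O.X/O..; (2,1)=-1→OXX/O.X/.O.; (2,2)=-1→OXX/O.X/..O
ply 3, X at OXX/OOX/... | (2,0)=+1→OXX/OOX/X..*; (2,1)=+1→OXX/OOX/.X.; (2,2)=+1→OXX/OOX/..X
ply 4, O at OXX/OOX/X.. | (2,1)=-1→OXX/OOX/XO.*; (2,2)=-1→OXX/OOX/X.O
ply 5, X at OXX/OOX/XO. | (2,2)=+1→OXX/OOX/XOX*
ply 6: OXX/OOX/XOX is terminal -1 (O); from O.X/O.X/... depth 5

PV length from [O.X/O.X/...]: 5 plies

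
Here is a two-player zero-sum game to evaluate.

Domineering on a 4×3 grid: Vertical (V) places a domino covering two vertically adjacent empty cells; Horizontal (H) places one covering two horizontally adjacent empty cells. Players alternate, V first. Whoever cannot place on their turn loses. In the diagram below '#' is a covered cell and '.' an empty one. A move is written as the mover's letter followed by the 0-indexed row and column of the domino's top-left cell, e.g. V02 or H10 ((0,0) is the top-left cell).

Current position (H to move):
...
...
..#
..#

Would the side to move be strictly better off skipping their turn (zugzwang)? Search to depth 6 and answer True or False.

ply 1, H at .../.../..#/..# | H00=-1→##./.../..#/..#*; H01=-1→.##/.../..#/..#; H10=-1→.../##./..#/..#; H11=-1→.../.##/..#/..#; H20=-1→.../.../###/..#; H30=-1→.../.../..#/###
ply 2, V at ##./.../..#/..# | V02=-1→###/..#/..#/..#; V10=+1→##./#../#.#/..#*; V11=+1→##./.#./.##/..#; V20=+1→##./.../#.#/#.#; V21=+1→##./.../.##/.##
ply 3, H at ##./#../#.#/..# | H11=-1→##./###/#.#/..#*; H30=-1→##./#../#.#/###
ply 4, V at ##./###/#.#/..# | V21=+1→##./###/###/.##*
ply 5: ##./###/###/.## is terminal -1 (H); from .../.../..#/..# depth 6
suppose H passes — search the same position with V to move:
pass> ply 1, V at .../.../..#/..# | V00=+1→#../#../..#/..#*; V01=+1→.#./.#./..#/..#; V02=+1→..#/..#/..#/..#; V10=-1→.../#../#.#/..#; V11=+1→.../.#./.##/..#; V20=+1→.../.../#.#/#.#; V21=+1→.../.../.##/.##
pass> ply 2, H at #../#../..#/..# | H01=-1→###/#../..#/..#*; H11=-1→#../###/..#/..#; H20=-1→#../#../###/..#; H30=-1→#../#../..#/###
pass> ply 3, V at ###/#../..#/..# | V11=-1→###/##./.##/..#; V20=+1→###/#../#.#/#.#*; V21=+1→###/#../.##/.##
pass> ply 4, H at ###/#../#.#/#.# | H11=-1→###/###/#.#/#.#*
pass> ply 5, V at ###/###/#.#/#.# | V21=+1→###/###/###/###*
pass> ply 6: ###/###/###/### is terminal -1 (H); from .../.../..#/..# depth 6
for H: play -1, pass -1

zugzwang(.../.../..#/..#, H) = False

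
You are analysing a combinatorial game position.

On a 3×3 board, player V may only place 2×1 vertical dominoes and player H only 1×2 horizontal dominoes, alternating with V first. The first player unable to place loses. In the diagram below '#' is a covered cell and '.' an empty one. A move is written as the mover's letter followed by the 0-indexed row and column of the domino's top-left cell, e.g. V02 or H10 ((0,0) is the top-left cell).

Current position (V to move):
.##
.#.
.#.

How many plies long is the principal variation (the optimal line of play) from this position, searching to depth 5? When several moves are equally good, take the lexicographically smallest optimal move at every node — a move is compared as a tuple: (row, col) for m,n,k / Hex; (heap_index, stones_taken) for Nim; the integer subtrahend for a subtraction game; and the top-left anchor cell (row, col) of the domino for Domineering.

PV length from [.##/.#./.#.]: 1 ply

p1 V@[.##/.#./.#.]: V00[###/##./.#.]+1* V10[.##/##./##.]+1 V12[.##/.##/.##]+1
p2 H@[###/##./.#.] terminal -1; root [.##/.#./.#.] d5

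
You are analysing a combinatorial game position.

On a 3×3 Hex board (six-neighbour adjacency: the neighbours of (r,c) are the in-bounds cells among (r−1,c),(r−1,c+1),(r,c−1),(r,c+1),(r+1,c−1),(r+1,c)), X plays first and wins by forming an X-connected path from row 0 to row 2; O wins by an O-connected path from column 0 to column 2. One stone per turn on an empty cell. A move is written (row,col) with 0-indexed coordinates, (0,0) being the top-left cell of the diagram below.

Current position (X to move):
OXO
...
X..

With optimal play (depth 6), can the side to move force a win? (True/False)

[OXO/.../X..] X move#1: (1,0):+1/OXO/X../X..*, (1,1):+1/OXO/.X./X.., (1,2):+1/OXO/..X/X.., (2,1):+1/OXO/.../XX., (2,2):+1/OXO/.../X.X
[OXO/X../X..] end (terminal -1, O#2); searched OXO/.../X.. to 6

X winning at [OXO/.../X..]: True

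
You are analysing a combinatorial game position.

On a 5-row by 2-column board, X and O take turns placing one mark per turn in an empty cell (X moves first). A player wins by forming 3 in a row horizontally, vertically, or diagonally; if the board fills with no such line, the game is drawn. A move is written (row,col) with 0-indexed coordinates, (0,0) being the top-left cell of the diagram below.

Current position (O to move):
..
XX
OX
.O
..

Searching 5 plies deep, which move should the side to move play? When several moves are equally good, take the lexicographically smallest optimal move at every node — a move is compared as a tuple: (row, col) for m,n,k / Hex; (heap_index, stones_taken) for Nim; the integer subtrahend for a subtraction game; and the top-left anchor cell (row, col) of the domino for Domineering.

O's best at [../XX/OX/.O/..]: (0,1)

ply 1, O at ../XX/OX/.O/.. | (0,0)=-1→O./XX/OX/.O/..; (0,1)=+0→.O/XX/OX/.O/..*; (3,0)=-1→../XX/OX/OO/..; (4,0)=-1→../XX/OX/.O/O.; (4,1)=-1→../XX/OX/.O/.O
ply 2, X at .O/XX/OX/.O/.. | (0,0)=+0→XO/XX/OX/.O/..*; (3,0)=+0→.O/XX/OX/XO/..; (4,0)=+0→.O/XX/OX/.O/X.; (4,1)=+0→.O/XX/OX/.O/.X
ply 3, O at XO/XX/OX/.O/.. | (3,0)=+0→XO/XX/OX/OO/..*; (4,0)=+0→XO/XX/OX/.O/O.; (4,1)=+0→XO/XX/OX/.O/.O
ply 4, X at XO/XX/OX/OO/.. | (4,0)=+0→XO/XX/OX/OO/X.*; (4,1)=-1→XO/XX/OX/OO/.X
ply 5, O at XO/XX/OX/OO/X. | (4,1)=+0→XO/XX/OX/OO/XO*
ply 6: XO/XX/OX/OO/XO is terminal +0 (X); from ../XX/OX/.O/.. depth 5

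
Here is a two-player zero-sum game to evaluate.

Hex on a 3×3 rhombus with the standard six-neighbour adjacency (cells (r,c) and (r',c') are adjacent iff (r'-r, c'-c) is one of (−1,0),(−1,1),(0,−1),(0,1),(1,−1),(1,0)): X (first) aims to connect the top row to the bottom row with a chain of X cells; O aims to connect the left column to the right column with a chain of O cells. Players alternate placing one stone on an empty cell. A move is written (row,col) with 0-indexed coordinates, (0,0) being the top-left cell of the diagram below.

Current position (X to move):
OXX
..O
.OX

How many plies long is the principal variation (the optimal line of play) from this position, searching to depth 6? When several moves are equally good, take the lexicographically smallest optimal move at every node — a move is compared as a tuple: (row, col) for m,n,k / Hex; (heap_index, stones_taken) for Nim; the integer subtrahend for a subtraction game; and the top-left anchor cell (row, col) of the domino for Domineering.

PV length from [OXX/..O/.OX]: 3 plies

p1 X@[OXX/..O/.OX]: (1,0)[OXX/X.O/.OX]-1 (1,1)[OXX/.XO/.OX]-1 (2,0)[OXX/..O/XOX]+1*
p2 O@[OXX/..O/XOX]: (1,0)[OXX/O.O/XOX]-1* (1,1)[OXX/.OO/XOX]-1
p3 X@[OXX/O.O/XOX]: (1,1)[OXX/OXO/XOX]+1*
p4 O@[OXX/OXO/XOX] terminal -1; root [OXX/..O/.OX] d6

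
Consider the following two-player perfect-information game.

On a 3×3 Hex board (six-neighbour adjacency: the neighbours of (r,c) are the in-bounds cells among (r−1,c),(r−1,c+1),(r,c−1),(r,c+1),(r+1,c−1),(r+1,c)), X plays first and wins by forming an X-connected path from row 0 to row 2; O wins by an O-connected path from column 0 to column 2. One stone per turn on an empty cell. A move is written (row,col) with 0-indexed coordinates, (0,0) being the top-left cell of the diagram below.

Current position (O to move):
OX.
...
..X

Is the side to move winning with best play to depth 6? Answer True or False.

O winning at [OX./.../..X]: True

[OX./.../..X] O move#1: (0,2):-1/OXO/.../..X, (1,0):-1/OX./O../..X, (1,1):+1/OX./.O./..X*, (1,2):-1/OX./..O/..X, (2,0):-1/OX./.../O.X, (2,1):-1/OX./.../.OX
[OX./.O./..X] X move#2: (0,2):-1/OXX/.O./..X*, (1,0):-1/OX./XO./..X, (1,2):-1/OX./.OX/..X, (2,0):-1/OX./.O./X.X, (2,1):-1/OX./.O./.XX
[OXX/.O./..X] O move#3: (1,0):-1/OXX/OO./..X, (1,2):+1/OXX/.OO/..X*, (2,0):-1/OXX/.O./O.X, (2,1):-1/OXX/.O./.OX
[OXX/.OO/..X] X move#4: (1,0):-1/OXX/XOO/..X*, (2,0):-1/OXX/.OO/X.X, (2,1):-1/OXX/.OO/.XX
[OXX/XOO/..X] O move#5: (2,0):+1/OXX/XOO/O.X*, (2,1):-1/OXX/XOO/.OX
[OXX/XOO/O.X] end (terminal -1, X#6); searched OX./.../..X to 6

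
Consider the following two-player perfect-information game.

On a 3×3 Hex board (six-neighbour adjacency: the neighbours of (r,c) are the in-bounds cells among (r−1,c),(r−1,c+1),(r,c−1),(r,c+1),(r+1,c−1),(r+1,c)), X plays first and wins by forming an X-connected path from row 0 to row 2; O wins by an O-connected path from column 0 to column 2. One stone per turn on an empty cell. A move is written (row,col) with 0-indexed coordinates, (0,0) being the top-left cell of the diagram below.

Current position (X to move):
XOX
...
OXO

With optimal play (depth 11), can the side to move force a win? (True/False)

[XOX/.../OXO] X move#1: (1,0):+1/XOX/X../OXO*, (1,1):+1/XOX/.X./OXO, (1,2):+1/XOX/..X/OXO
[XOX/X../OXO] O move#2: (1,1):-1/XOX/XO./OXO*, (1,2):-1/XOX/X.O/OXO
[XOX/XO./OXO] X move#3: (1,2):+1/XOX/XOX/OXO*
[XOX/XOX/OXO] end (terminal -1, O#4); searched XOX/.../OXO to 11

X winning at [XOX/.../OXO]: True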